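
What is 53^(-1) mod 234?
53

gcd(53, 234) = 1, so the inverse exists.
Extended Euclidean algorithm on (234, 53):
234 = 4 × 53 + 22  ⟹  22 = (1)·234 + (-4)·53
53 = 2 × 22 + 9  ⟹  9 = (-2)·234 + (9)·53
22 = 2 × 9 + 4  ⟹  4 = (5)·234 + (-22)·53
9 = 2 × 4 + 1  ⟹  1 = (-12)·234 + (53)·53
So (53)·53 ≡ 1 (mod 234), i.e. 53^(-1) ≡ 53 (mod 234).
Check: 53 × 53 = 2809 ≡ 1 (mod 234)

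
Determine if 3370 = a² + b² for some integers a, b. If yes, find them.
11² + 57² (a=11, b=57)

Factorization: 3370 = 2 × 5 × 337
By Fermat: n is sum of two squares iff every prime p ≡ 3 (mod 4) appears to even power.
All primes ≡ 3 (mod 4) appear to even power.
Search a = 0, 1, 2, … for 3370 - a² a perfect square: first hit at a = 11: 3370 - 121 = 3249 = 57².
3370 = 11² + 57² = 121 + 3249 ✓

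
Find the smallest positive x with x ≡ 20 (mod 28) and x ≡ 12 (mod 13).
272

Using Chinese Remainder Theorem:
M = 28 × 13 = 364
M1 = 13, M2 = 28
y1 = 13^(-1) mod 28 = 13
y2 = 28^(-1) mod 13 = 7
x = (20×13×13 + 12×28×7) mod 364 = 272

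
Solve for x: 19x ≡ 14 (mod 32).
x ≡ 26 (mod 32)

gcd(19, 32) = 1, which divides 14, so solutions exist.
Find 19^(-1) mod 32 by the extended Euclidean algorithm:
32 = 1 × 19 + 13  ⟹  13 = (1)·32 + (-1)·19
19 = 1 × 13 + 6  ⟹  6 = (-1)·32 + (2)·19
13 = 2 × 6 + 1  ⟹  1 = (3)·32 + (-5)·19
So (-5)·19 ≡ 1 (mod 32), i.e. 19^(-1) ≡ -5 ≡ 27 (mod 32).
x ≡ 27 × 14 = 378 ≡ 26 (mod 32).
Check: 19 × 26 = 494 ≡ 14 (mod 32).
Unique solution: x ≡ 26 (mod 32)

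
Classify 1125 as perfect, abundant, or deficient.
deficient

Proper divisors of 1125: sum = 1 + 3 + 5 + 9 + 15 + 25 + 45 + 75 + 125 + 225 + 375 = 903
Since 903 < 1125, 1125 is deficient.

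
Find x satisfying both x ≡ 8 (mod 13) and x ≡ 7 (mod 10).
47

Using Chinese Remainder Theorem:
M = 13 × 10 = 130
M1 = 10, M2 = 13
y1 = 10^(-1) mod 13 = 4
y2 = 13^(-1) mod 10 = 7
x = (8×10×4 + 7×13×7) mod 130 = 47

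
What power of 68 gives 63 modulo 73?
9

Baby-step giant-step with step n = ⌈√73⌉ = 9.
Baby steps 68^j mod 73 (j:value) for j=0..8: 0:1, 1:68, 2:25, 3:21, 4:41, 5:14, 6:3, 7:58, 8:2.
Giant-step multiplier: 68^(-9) ≡ 68^(72-9) = 68^63 ≡ 51 (mod 73).
Giant steps γ_i = 63·51^i mod 73: γ_0=63, γ_1=1 (in table at j=0).
x = i·n + j = 1·9 + 0 = 9.
Check: 68^9 ≡ 63 (mod 73).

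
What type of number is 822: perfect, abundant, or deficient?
abundant

Proper divisors of 822: sum = 1 + 2 + 3 + 6 + 137 + 274 + 411 = 834
Since 834 > 822, 822 is abundant.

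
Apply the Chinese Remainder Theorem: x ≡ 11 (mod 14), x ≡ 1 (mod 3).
25

Using Chinese Remainder Theorem:
M = 14 × 3 = 42
M1 = 3, M2 = 14
y1 = 3^(-1) mod 14 = 5
y2 = 14^(-1) mod 3 = 2
x = (11×3×5 + 1×14×2) mod 42 = 25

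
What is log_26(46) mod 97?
93

Baby-step giant-step with step n = ⌈√97⌉ = 10.
Baby steps 26^j mod 97 (j:value) for j=0..9: 0:1, 1:26, 2:94, 3:19, 4:9, 5:40, 6:70, 7:74, 8:81, 9:69.
Giant-step multiplier: 26^(-10) ≡ 26^(96-10) = 26^86 ≡ 95 (mod 97).
Giant steps γ_i = 46·95^i mod 97: γ_0=46, γ_1=5, γ_2=87, γ_3=20, γ_4=57, γ_5=80, γ_6=34, γ_7=29, γ_8=39, γ_9=19 (in table at j=3).
x = i·n + j = 9·10 + 3 = 93.
Check: 26^93 ≡ 46 (mod 97).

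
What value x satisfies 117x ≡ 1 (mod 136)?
93

gcd(117, 136) = 1, so the inverse exists.
Extended Euclidean algorithm on (136, 117):
136 = 1 × 117 + 19  ⟹  19 = (1)·136 + (-1)·117
117 = 6 × 19 + 3  ⟹  3 = (-6)·136 + (7)·117
19 = 6 × 3 + 1  ⟹  1 = (37)·136 + (-43)·117
So (-43)·117 ≡ 1 (mod 136), i.e. 117^(-1) ≡ -43 ≡ 93 (mod 136).
Check: 117 × 93 = 10881 ≡ 1 (mod 136)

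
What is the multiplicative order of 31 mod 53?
52

53 is prime, so ord(31) divides φ(53) = 52.
Divisors of 52: 1, 2, 4, 13, 26, 52.
Repeated squaring: 31^1 ≡ 31, 31^2 ≡ 7, 31^4 ≡ 49, 31^8 ≡ 16, 31^16 ≡ 44, 31^32 ≡ 28 (mod 53).
Test 31^d mod 53 for each divisor d in increasing order:
31^1 ≡ 31
31^2 ≡ 7
31^4 ≡ 49
31^13 = 31^8·31^4·31^1 ≡ 30
31^26 = 31^16·31^8·31^2 ≡ 52
31^52 = 31^32·31^16·31^4 ≡ 1  ← first divisor giving 1
The order is 52.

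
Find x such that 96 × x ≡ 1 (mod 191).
2

gcd(96, 191) = 1, so the inverse exists.
Extended Euclidean algorithm on (191, 96):
191 = 1 × 96 + 95  ⟹  95 = (1)·191 + (-1)·96
96 = 1 × 95 + 1  ⟹  1 = (-1)·191 + (2)·96
So (2)·96 ≡ 1 (mod 191), i.e. 96^(-1) ≡ 2 (mod 191).
Check: 96 × 2 = 192 ≡ 1 (mod 191)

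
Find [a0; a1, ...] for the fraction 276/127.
[2; 5, 1, 3, 2, 2]

Euclidean algorithm steps:
276 = 2 × 127 + 22
127 = 5 × 22 + 17
22 = 1 × 17 + 5
17 = 3 × 5 + 2
5 = 2 × 2 + 1
2 = 2 × 1 + 0
Continued fraction: [2; 5, 1, 3, 2, 2]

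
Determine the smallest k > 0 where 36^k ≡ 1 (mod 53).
13

53 is prime, so ord(36) divides φ(53) = 52.
Divisors of 52: 1, 2, 4, 13, 26, 52.
Repeated squaring: 36^1 ≡ 36, 36^2 ≡ 24, 36^4 ≡ 46, 36^8 ≡ 49, 36^16 ≡ 16, 36^32 ≡ 44 (mod 53).
Test 36^d mod 53 for each divisor d in increasing order:
36^1 ≡ 36
36^2 ≡ 24
36^4 ≡ 46
36^13 = 36^8·36^4·36^1 ≡ 1  ← first divisor giving 1
The order is 13.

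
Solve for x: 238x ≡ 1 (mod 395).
317

gcd(238, 395) = 1, so the inverse exists.
Extended Euclidean algorithm on (395, 238):
395 = 1 × 238 + 157  ⟹  157 = (1)·395 + (-1)·238
238 = 1 × 157 + 81  ⟹  81 = (-1)·395 + (2)·238
157 = 1 × 81 + 76  ⟹  76 = (2)·395 + (-3)·238
81 = 1 × 76 + 5  ⟹  5 = (-3)·395 + (5)·238
76 = 15 × 5 + 1  ⟹  1 = (47)·395 + (-78)·238
So (-78)·238 ≡ 1 (mod 395), i.e. 238^(-1) ≡ -78 ≡ 317 (mod 395).
Check: 238 × 317 = 75446 ≡ 1 (mod 395)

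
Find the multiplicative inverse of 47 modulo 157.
147

gcd(47, 157) = 1, so the inverse exists.
Extended Euclidean algorithm on (157, 47):
157 = 3 × 47 + 16  ⟹  16 = (1)·157 + (-3)·47
47 = 2 × 16 + 15  ⟹  15 = (-2)·157 + (7)·47
16 = 1 × 15 + 1  ⟹  1 = (3)·157 + (-10)·47
So (-10)·47 ≡ 1 (mod 157), i.e. 47^(-1) ≡ -10 ≡ 147 (mod 157).
Check: 47 × 147 = 6909 ≡ 1 (mod 157)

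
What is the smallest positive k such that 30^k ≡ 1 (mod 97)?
32

97 is prime, so ord(30) divides φ(97) = 96.
Divisors of 96: 1, 2, 3, 4, 6, 8, 12, 16, 24, 32, 48, 96.
Repeated squaring: 30^1 ≡ 30, 30^2 ≡ 27, 30^4 ≡ 50, 30^8 ≡ 75, 30^16 ≡ 96, 30^32 ≡ 1, 30^64 ≡ 1 (mod 97).
Test 30^d mod 97 for each divisor d in increasing order:
30^1 ≡ 30
30^2 ≡ 27
30^3 = 30^2·30^1 ≡ 34
30^4 ≡ 50
30^6 = 30^4·30^2 ≡ 89
30^8 ≡ 75
30^12 = 30^8·30^4 ≡ 64
30^16 ≡ 96
30^24 = 30^16·30^8 ≡ 22
30^32 ≡ 1  ← first divisor giving 1
The order is 32.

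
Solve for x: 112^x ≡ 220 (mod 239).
160

Baby-step giant-step with step n = ⌈√239⌉ = 16.
Baby steps 112^j mod 239 (j:value) for j=0..15: 0:1, 1:112, 2:116, 3:86, 4:72, 5:177, 6:226, 7:217, 8:165, 9:77, 10:20, 11:89, 12:169, 13:47, 14:6, 15:194.
Giant-step multiplier: 112^(-16) ≡ 112^(238-16) = 112^222 ≡ 91 (mod 239).
Giant steps γ_i = 220·91^i mod 239: γ_0=220, γ_1=183, γ_2=162, γ_3=163, γ_4=15, γ_5=170, γ_6=174, γ_7=60, γ_8=202, γ_9=218, γ_10=1 (in table at j=0).
x = i·n + j = 10·16 + 0 = 160.
Check: 112^160 ≡ 220 (mod 239).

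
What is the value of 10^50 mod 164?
124

Repeated squaring. Binary of 50 = 110010.
10^1 ≡ 10 (mod 164); 10^2 ≡ 100 (mod 164); 10^4 ≡ 160 (mod 164); 10^8 ≡ 16 (mod 164); 10^16 ≡ 92 (mod 164); 10^32 ≡ 100 (mod 164)
10^50 = 10^2 × 10^16 × 10^32 ≡ 124 (mod 164)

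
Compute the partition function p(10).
42

p(n) counts ways to write n as a sum of positive integers (order ignored).
Examples: 10; 9 + 1; 8 + 2; 8 + 1 + 1; 7 + 3; ... (42 total)
p(10) = 42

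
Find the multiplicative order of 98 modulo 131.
130

131 is prime, so ord(98) divides φ(131) = 130.
Divisors of 130: 1, 2, 5, 10, 13, 26, 65, 130.
Repeated squaring: 98^1 ≡ 98, 98^2 ≡ 41, 98^4 ≡ 109, 98^8 ≡ 91, 98^16 ≡ 28, 98^32 ≡ 129, 98^64 ≡ 4, 98^128 ≡ 16 (mod 131).
Test 98^d mod 131 for each divisor d in increasing order:
98^1 ≡ 98
98^2 ≡ 41
98^5 = 98^4·98^1 ≡ 71
98^10 = 98^8·98^2 ≡ 63
98^13 = 98^8·98^4·98^1 ≡ 42
98^26 = 98^16·98^8·98^2 ≡ 61
98^65 = 98^64·98^1 ≡ 130
98^130 = 98^128·98^2 ≡ 1  ← first divisor giving 1
The order is 130.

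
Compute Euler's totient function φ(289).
272

289 = 17^2
φ(n) = n × ∏(1 - 1/p) for each prime p dividing n
φ(289) = 289 × (1 - 1/17) = 272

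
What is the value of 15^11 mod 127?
44

Repeated squaring. Binary of 11 = 1011.
15^1 ≡ 15 (mod 127); 15^2 ≡ 98 (mod 127); 15^4 ≡ 79 (mod 127); 15^8 ≡ 18 (mod 127)
15^11 = 15^1 × 15^2 × 15^8 ≡ 44 (mod 127)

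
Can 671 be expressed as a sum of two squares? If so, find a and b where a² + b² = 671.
Not possible

Factorization: 671 = 11 × 61
By Fermat: n is sum of two squares iff every prime p ≡ 3 (mod 4) appears to even power.
Prime(s) ≡ 3 (mod 4) with odd exponent: [(11, 1)]
Therefore 671 cannot be expressed as a² + b².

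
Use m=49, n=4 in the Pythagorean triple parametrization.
(2385, 392, 2417)

Euclid's formula: a = m² - n², b = 2mn, c = m² + n²
m = 49, n = 4
a = 49² - 4² = 2401 - 16 = 2385
b = 2 × 49 × 4 = 392
c = 49² + 4² = 2401 + 16 = 2417
Verification: 2385² + 392² = 5688225 + 153664 = 5841889 = 2417² ✓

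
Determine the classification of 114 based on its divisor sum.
abundant

Proper divisors of 114: sum = 1 + 2 + 3 + 6 + 19 + 38 + 57 = 126
Since 126 > 114, 114 is abundant.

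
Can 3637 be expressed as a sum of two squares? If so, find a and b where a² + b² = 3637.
39² + 46² (a=39, b=46)

Factorization: 3637 = 3637
By Fermat: n is sum of two squares iff every prime p ≡ 3 (mod 4) appears to even power.
All primes ≡ 3 (mod 4) appear to even power.
Search a = 0, 1, 2, … for 3637 - a² a perfect square: first hit at a = 39: 3637 - 1521 = 2116 = 46².
3637 = 39² + 46² = 1521 + 2116 ✓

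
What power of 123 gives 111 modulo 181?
178

Baby-step giant-step with step n = ⌈√181⌉ = 14.
Baby steps 123^j mod 181 (j:value) for j=0..13: 0:1, 1:123, 2:106, 3:6, 4:14, 5:93, 6:36, 7:84, 8:15, 9:35, 10:142, 11:90, 12:29, 13:128.
Giant-step multiplier: 123^(-14) ≡ 123^(180-14) = 123^166 ≡ 60 (mod 181).
Giant steps γ_i = 111·60^i mod 181: γ_0=111, γ_1=144, γ_2=133, γ_3=16, γ_4=55, γ_5=42, γ_6=167, γ_7=65, γ_8=99, γ_9=148, γ_10=11, γ_11=117, γ_12=142 (in table at j=10).
x = i·n + j = 12·14 + 10 = 178.
Check: 123^178 ≡ 111 (mod 181).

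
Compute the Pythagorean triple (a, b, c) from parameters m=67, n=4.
(4473, 536, 4505)

Euclid's formula: a = m² - n², b = 2mn, c = m² + n²
m = 67, n = 4
a = 67² - 4² = 4489 - 16 = 4473
b = 2 × 67 × 4 = 536
c = 67² + 4² = 4489 + 16 = 4505
Verification: 4473² + 536² = 20007729 + 287296 = 20295025 = 4505² ✓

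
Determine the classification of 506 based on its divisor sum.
deficient

Proper divisors of 506: sum = 1 + 2 + 11 + 22 + 23 + 46 + 253 = 358
Since 358 < 506, 506 is deficient.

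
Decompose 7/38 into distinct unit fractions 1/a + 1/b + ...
1/6 + 1/57

Greedy algorithm:
7/38: ceiling(38/7) = 6, use 1/6
1/57: ceiling(57/1) = 57, use 1/57
Result: 7/38 = 1/6 + 1/57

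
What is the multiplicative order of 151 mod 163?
81

163 is prime, so ord(151) divides φ(163) = 162.
Divisors of 162: 1, 2, 3, 6, 9, 18, 27, 54, 81, 162.
Repeated squaring: 151^1 ≡ 151, 151^2 ≡ 144, 151^4 ≡ 35, 151^8 ≡ 84, 151^16 ≡ 47, 151^32 ≡ 90, 151^64 ≡ 113, 151^128 ≡ 55 (mod 163).
Test 151^d mod 163 for each divisor d in increasing order:
151^1 ≡ 151
151^2 ≡ 144
151^3 = 151^2·151^1 ≡ 65
151^6 = 151^4·151^2 ≡ 150
151^9 = 151^8·151^1 ≡ 133
151^18 = 151^16·151^2 ≡ 85
151^27 = 151^16·151^8·151^2·151^1 ≡ 58
151^54 = 151^32·151^16·151^4·151^2 ≡ 104
151^81 = 151^64·151^16·151^1 ≡ 1  ← first divisor giving 1
The order is 81.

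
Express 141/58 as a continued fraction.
[2; 2, 3, 8]

Euclidean algorithm steps:
141 = 2 × 58 + 25
58 = 2 × 25 + 8
25 = 3 × 8 + 1
8 = 8 × 1 + 0
Continued fraction: [2; 2, 3, 8]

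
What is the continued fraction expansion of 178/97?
[1; 1, 5, 16]

Euclidean algorithm steps:
178 = 1 × 97 + 81
97 = 1 × 81 + 16
81 = 5 × 16 + 1
16 = 16 × 1 + 0
Continued fraction: [1; 1, 5, 16]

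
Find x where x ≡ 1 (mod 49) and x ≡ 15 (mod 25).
540

Using Chinese Remainder Theorem:
M = 49 × 25 = 1225
M1 = 25, M2 = 49
y1 = 25^(-1) mod 49 = 2
y2 = 49^(-1) mod 25 = 24
x = (1×25×2 + 15×49×24) mod 1225 = 540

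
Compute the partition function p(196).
2814570987591

p(n) counts ways to write n as a sum of positive integers (order ignored).
Euler's pentagonal recurrence: p(k) = p(k-1) + p(k-2) - p(k-5) - p(k-7) + p(k-12) + p(k-15) - ... (offsets j(3j∓1)/2, signs ++--, p(0)=1, p(<0)=0).
DP table for k = 0..195: p(0)=1, p(1)=1, p(2)=2, p(3)=3, p(4)=5, p(5)=7, p(6)=11, p(7)=15, p(8)=22, p(9)=30, p(10)=42, p(11)=56, p(12)=77, p(13)=101, p(14)=135, p(15)=176, p(16)=231, p(17)=297, p(18)=385, p(19)=490, p(20)=627, p(21)=792, p(22)=1002, p(23)=1255, p(24)=1575, p(25)=1958, p(26)=2436, p(27)=3010, p(28)=3718, p(29)=4565, p(30)=5604, p(31)=6842, p(32)=8349, p(33)=10143, p(34)=12310, p(35)=14883, p(36)=17977, p(37)=21637, p(38)=26015, p(39)=31185, p(40)=37338, p(41)=44583, p(42)=53174, p(43)=63261, p(44)=75175, p(45)=89134, p(46)=105558, p(47)=124754, p(48)=147273, p(49)=173525, p(50)=204226, p(51)=239943, p(52)=281589, p(53)=329931, p(54)=386155, p(55)=451276, p(56)=526823, p(57)=614154, p(58)=715220, p(59)=831820, p(60)=966467, p(61)=1121505, p(62)=1300156, p(63)=1505499, p(64)=1741630, p(65)=2012558, p(66)=2323520, p(67)=2679689, p(68)=3087735, p(69)=3554345, p(70)=4087968, p(71)=4697205, p(72)=5392783, p(73)=6185689, p(74)=7089500, p(75)=8118264, p(76)=9289091, p(77)=10619863, p(78)=12132164, p(79)=13848650, p(80)=15796476, p(81)=18004327, p(82)=20506255, p(83)=23338469, p(84)=26543660, p(85)=30167357, p(86)=34262962, p(87)=38887673, p(88)=44108109, p(89)=49995925, p(90)=56634173, p(91)=64112359, p(92)=72533807, p(93)=82010177, p(94)=92669720, p(95)=104651419, p(96)=118114304, p(97)=133230930, p(98)=150198136, p(99)=169229875, p(100)=190569292, p(101)=214481126, p(102)=241265379, p(103)=271248950, p(104)=304801365, p(105)=342325709, p(106)=384276336, p(107)=431149389, p(108)=483502844, p(109)=541946240, p(110)=607163746, p(111)=679903203, p(112)=761002156, p(113)=851376628, p(114)=952050665, p(115)=1064144451, p(116)=1188908248, p(117)=1327710076, p(118)=1482074143, p(119)=1653668665, p(120)=1844349560, p(121)=2056148051, p(122)=2291320912, p(123)=2552338241, p(124)=2841940500, p(125)=3163127352, p(126)=3519222692, p(127)=3913864295, p(128)=4351078600, p(129)=4835271870, p(130)=5371315400, p(131)=5964539504, p(132)=6620830889, p(133)=7346629512, p(134)=8149040695, p(135)=9035836076, p(136)=10015581680, p(137)=11097645016, p(138)=12292341831, p(139)=13610949895, p(140)=15065878135, p(141)=16670689208, p(142)=18440293320, p(143)=20390982757, p(144)=22540654445, p(145)=24908858009, p(146)=27517052599, p(147)=30388671978, p(148)=33549419497, p(149)=37027355200, p(150)=40853235313, p(151)=45060624582, p(152)=49686288421, p(153)=54770336324, p(154)=60356673280, p(155)=66493182097, p(156)=73232243759, p(157)=80630964769, p(158)=88751778802, p(159)=97662728555, p(160)=107438159466, p(161)=118159068427, p(162)=129913904637, p(163)=142798995930, p(164)=156919475295, p(165)=172389800255, p(166)=189334822579, p(167)=207890420102, p(168)=228204732751, p(169)=250438925115, p(170)=274768617130, p(171)=301384802048, p(172)=330495499613, p(173)=362326859895, p(174)=397125074750, p(175)=435157697830, p(176)=476715857290, p(177)=522115831195, p(178)=571701605655, p(179)=625846753120, p(180)=684957390936, p(181)=749474411781, p(182)=819876908323, p(183)=896684817527, p(184)=980462880430, p(185)=1071823774337, p(186)=1171432692373, p(187)=1280011042268, p(188)=1398341745571, p(189)=1527273599625, p(190)=1667727404093, p(191)=1820701100652, p(192)=1987276856363, p(193)=2168627105469, p(194)=2366022741845, p(195)=2580840212973.
Final step: p(196) = p(195) + p(194) - p(191) - p(189) + p(184) + p(181) - p(174) - p(170) + p(161) + p(156) - p(145) - p(139) + p(126) + p(119) - p(104) - p(96) + p(79) + p(70) - p(51) - p(41) + p(20) + p(9)
= 2580840212973 + 2366022741845 - 1820701100652 - 1527273599625 + 980462880430 + 749474411781 - 397125074750 - 274768617130 + 118159068427 + 73232243759 - 24908858009 - 13610949895 + 3519222692 + 1653668665 - 304801365 - 118114304 + 13848650 + 4087968 - 239943 - 44583 + 627 + 30
= 2814570987591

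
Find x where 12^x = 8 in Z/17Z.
2

Baby-step giant-step with step n = ⌈√17⌉ = 5.
Baby steps 12^j mod 17 (j:value) for j=0..4: 0:1, 1:12, 2:8, 3:11, 4:13.
h = 8 is already in the table at j=2, so x = 2.
Check: 12^2 ≡ 8 (mod 17).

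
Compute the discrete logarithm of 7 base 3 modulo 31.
28

Baby-step giant-step with step n = ⌈√31⌉ = 6.
Baby steps 3^j mod 31 (j:value) for j=0..5: 0:1, 1:3, 2:9, 3:27, 4:19, 5:26.
Giant-step multiplier: 3^(-6) ≡ 3^(30-6) = 3^24 ≡ 2 (mod 31).
Giant steps γ_i = 7·2^i mod 31: γ_0=7, γ_1=14, γ_2=28, γ_3=25, γ_4=19 (in table at j=4).
x = i·n + j = 4·6 + 4 = 28.
Check: 3^28 ≡ 7 (mod 31).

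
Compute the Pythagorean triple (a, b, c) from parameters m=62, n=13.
(3675, 1612, 4013)

Euclid's formula: a = m² - n², b = 2mn, c = m² + n²
m = 62, n = 13
a = 62² - 13² = 3844 - 169 = 3675
b = 2 × 62 × 13 = 1612
c = 62² + 13² = 3844 + 169 = 4013
Verification: 3675² + 1612² = 13505625 + 2598544 = 16104169 = 4013² ✓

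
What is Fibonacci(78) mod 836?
692

Matrix identity: Q^n = [[F_(n+1), F_n], [F_n, F_(n-1)]] with Q = [[1,1],[1,0]].
n = 78 = 1001110₂. Square-and-multiply, entries mod 836:
Q^1 = [[1,1],[1,0]]
Q^2 = (Q^1)² = [[2,1],[1,1]]
Q^4 = (Q^2)² = [[5,3],[3,2]]
Q^9 = (Q^4)²·Q = [[55,34],[34,21]]
Q^19 = (Q^9)²·Q = [[77,1],[1,76]]
Q^39 = (Q^19)²·Q = [[231,78],[78,153]]
Q^78 = (Q^39)² = [[89,692],[692,233]]
F_78 mod 836 = Q^78[0][1] = 692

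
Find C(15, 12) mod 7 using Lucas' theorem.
0

Using Lucas' theorem:
Write n=15 and k=12 in base 7:
n in base 7: [2, 1]
k in base 7: [1, 5]
C(15,12) mod 7 = ∏ C(n_i, k_i) mod 7
Digit binomials (mod 7): C(2,1) = 2; C(1,5) = 0 (k_i > n_i)
Product: 2 × 0 = 0 ≡ 0 (mod 7)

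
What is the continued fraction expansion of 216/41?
[5; 3, 1, 2, 1, 2]

Euclidean algorithm steps:
216 = 5 × 41 + 11
41 = 3 × 11 + 8
11 = 1 × 8 + 3
8 = 2 × 3 + 2
3 = 1 × 2 + 1
2 = 2 × 1 + 0
Continued fraction: [5; 3, 1, 2, 1, 2]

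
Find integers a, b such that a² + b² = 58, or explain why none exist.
3² + 7² (a=3, b=7)

Factorization: 58 = 2 × 29
By Fermat: n is sum of two squares iff every prime p ≡ 3 (mod 4) appears to even power.
All primes ≡ 3 (mod 4) appear to even power.
Search a = 0, 1, 2, … for 58 - a² a perfect square: first hit at a = 3: 58 - 9 = 49 = 7².
58 = 3² + 7² = 9 + 49 ✓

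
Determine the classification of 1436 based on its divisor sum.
deficient

Proper divisors of 1436: sum = 1 + 2 + 4 + 359 + 718 = 1084
Since 1084 < 1436, 1436 is deficient.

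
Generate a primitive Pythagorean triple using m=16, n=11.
(135, 352, 377)

Euclid's formula: a = m² - n², b = 2mn, c = m² + n²
m = 16, n = 11
a = 16² - 11² = 256 - 121 = 135
b = 2 × 16 × 11 = 352
c = 16² + 11² = 256 + 121 = 377
Verification: 135² + 352² = 18225 + 123904 = 142129 = 377² ✓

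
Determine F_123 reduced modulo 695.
332

Matrix identity: Q^n = [[F_(n+1), F_n], [F_n, F_(n-1)]] with Q = [[1,1],[1,0]].
n = 123 = 1111011₂. Square-and-multiply, entries mod 695:
Q^1 = [[1,1],[1,0]]
Q^3 = (Q^1)²·Q = [[3,2],[2,1]]
Q^7 = (Q^3)²·Q = [[21,13],[13,8]]
Q^15 = (Q^7)²·Q = [[292,610],[610,377]]
Q^30 = (Q^15)² = [[54,125],[125,624]]
Q^61 = (Q^30)²·Q = [[431,471],[471,655]]
Q^123 = (Q^61)²·Q = [[318,332],[332,681]]
F_123 mod 695 = Q^123[0][1] = 332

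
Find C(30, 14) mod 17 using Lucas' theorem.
0

Using Lucas' theorem:
Write n=30 and k=14 in base 17:
n in base 17: [1, 13]
k in base 17: [0, 14]
C(30,14) mod 17 = ∏ C(n_i, k_i) mod 17
Digit binomials (mod 17): C(1,0) = 1; C(13,14) = 0 (k_i > n_i)
Product: 1 × 0 = 0 ≡ 0 (mod 17)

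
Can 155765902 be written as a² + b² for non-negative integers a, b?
Not possible

Factorization: 155765902 = 2 × 29 × 139^3
By Fermat: n is sum of two squares iff every prime p ≡ 3 (mod 4) appears to even power.
Prime(s) ≡ 3 (mod 4) with odd exponent: [(139, 3)]
Therefore 155765902 cannot be expressed as a² + b².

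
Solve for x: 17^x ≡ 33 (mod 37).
8

Baby-step giant-step with step n = ⌈√37⌉ = 7.
Baby steps 17^j mod 37 (j:value) for j=0..6: 0:1, 1:17, 2:30, 3:29, 4:12, 5:19, 6:27.
Giant-step multiplier: 17^(-7) ≡ 17^(36-7) = 17^29 ≡ 5 (mod 37).
Giant steps γ_i = 33·5^i mod 37: γ_0=33, γ_1=17 (in table at j=1).
x = i·n + j = 1·7 + 1 = 8.
Check: 17^8 ≡ 33 (mod 37).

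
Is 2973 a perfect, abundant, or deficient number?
deficient

Proper divisors of 2973: sum = 1 + 3 + 991 = 995
Since 995 < 2973, 2973 is deficient.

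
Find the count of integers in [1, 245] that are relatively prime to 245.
168

245 = 5 × 7^2
φ(n) = n × ∏(1 - 1/p) for each prime p dividing n
φ(245) = 245 × (1 - 1/5) × (1 - 1/7) = 168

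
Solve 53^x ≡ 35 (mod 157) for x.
140

Baby-step giant-step with step n = ⌈√157⌉ = 13.
Baby steps 53^j mod 157 (j:value) for j=0..12: 0:1, 1:53, 2:140, 3:41, 4:132, 5:88, 6:111, 7:74, 8:154, 9:155, 10:51, 11:34, 12:75.
Giant-step multiplier: 53^(-13) ≡ 53^(156-13) = 53^143 ≡ 22 (mod 157).
Giant steps γ_i = 35·22^i mod 157: γ_0=35, γ_1=142, γ_2=141, γ_3=119, γ_4=106, γ_5=134, γ_6=122, γ_7=15, γ_8=16, γ_9=38, γ_10=51 (in table at j=10).
x = i·n + j = 10·13 + 10 = 140.
Check: 53^140 ≡ 35 (mod 157).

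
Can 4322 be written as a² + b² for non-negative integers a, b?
29² + 59² (a=29, b=59)

Factorization: 4322 = 2 × 2161
By Fermat: n is sum of two squares iff every prime p ≡ 3 (mod 4) appears to even power.
All primes ≡ 3 (mod 4) appear to even power.
Search a = 0, 1, 2, … for 4322 - a² a perfect square: first hit at a = 29: 4322 - 841 = 3481 = 59².
4322 = 29² + 59² = 841 + 3481 ✓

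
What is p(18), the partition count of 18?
385

p(n) counts ways to write n as a sum of positive integers (order ignored).
Euler's pentagonal recurrence: p(k) = p(k-1) + p(k-2) - p(k-5) - p(k-7) + p(k-12) + p(k-15) - ... (offsets j(3j∓1)/2, signs ++--, p(0)=1, p(<0)=0).
DP table for k = 0..17: p(0)=1, p(1)=1, p(2)=2, p(3)=3, p(4)=5, p(5)=7, p(6)=11, p(7)=15, p(8)=22, p(9)=30, p(10)=42, p(11)=56, p(12)=77, p(13)=101, p(14)=135, p(15)=176, p(16)=231, p(17)=297.
Final step: p(18) = p(17) + p(16) - p(13) - p(11) + p(6) + p(3)
= 297 + 231 - 101 - 56 + 11 + 3
= 385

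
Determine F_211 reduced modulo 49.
37

Matrix identity: Q^n = [[F_(n+1), F_n], [F_n, F_(n-1)]] with Q = [[1,1],[1,0]].
n = 211 = 11010011₂. Square-and-multiply, entries mod 49:
Q^1 = [[1,1],[1,0]]
Q^3 = (Q^1)²·Q = [[3,2],[2,1]]
Q^6 = (Q^3)² = [[13,8],[8,5]]
Q^13 = (Q^6)²·Q = [[34,37],[37,46]]
Q^26 = (Q^13)² = [[26,20],[20,6]]
Q^52 = (Q^26)² = [[47,3],[3,44]]
Q^105 = (Q^52)²·Q = [[41,13],[13,28]]
Q^211 = (Q^105)²·Q = [[3,37],[37,15]]
F_211 mod 49 = Q^211[0][1] = 37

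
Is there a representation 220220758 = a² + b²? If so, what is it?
Not possible

Factorization: 220220758 = 2 × 41 × 139^3
By Fermat: n is sum of two squares iff every prime p ≡ 3 (mod 4) appears to even power.
Prime(s) ≡ 3 (mod 4) with odd exponent: [(139, 3)]
Therefore 220220758 cannot be expressed as a² + b².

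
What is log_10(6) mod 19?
4

Baby-step giant-step with step n = ⌈√19⌉ = 5.
Baby steps 10^j mod 19 (j:value) for j=0..4: 0:1, 1:10, 2:5, 3:12, 4:6.
h = 6 is already in the table at j=4, so x = 4.
Check: 10^4 ≡ 6 (mod 19).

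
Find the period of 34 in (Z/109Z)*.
18

109 is prime, so ord(34) divides φ(109) = 108.
Divisors of 108: 1, 2, 3, 4, 6, 9, 12, 18, 27, 36, 54, 108.
Repeated squaring: 34^1 ≡ 34, 34^2 ≡ 66, 34^4 ≡ 105, 34^8 ≡ 16, 34^16 ≡ 38, 34^32 ≡ 27, 34^64 ≡ 75 (mod 109).
Test 34^d mod 109 for each divisor d in increasing order:
34^1 ≡ 34
34^2 ≡ 66
34^3 = 34^2·34^1 ≡ 64
34^4 ≡ 105
34^6 = 34^4·34^2 ≡ 63
34^9 = 34^8·34^1 ≡ 108
34^12 = 34^8·34^4 ≡ 45
34^18 = 34^16·34^2 ≡ 1  ← first divisor giving 1
The order is 18.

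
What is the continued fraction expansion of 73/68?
[1; 13, 1, 1, 2]

Euclidean algorithm steps:
73 = 1 × 68 + 5
68 = 13 × 5 + 3
5 = 1 × 3 + 2
3 = 1 × 2 + 1
2 = 2 × 1 + 0
Continued fraction: [1; 13, 1, 1, 2]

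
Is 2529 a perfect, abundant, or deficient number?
deficient

Proper divisors of 2529: sum = 1 + 3 + 9 + 281 + 843 = 1137
Since 1137 < 2529, 2529 is deficient.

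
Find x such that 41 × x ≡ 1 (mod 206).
201

gcd(41, 206) = 1, so the inverse exists.
Extended Euclidean algorithm on (206, 41):
206 = 5 × 41 + 1  ⟹  1 = (1)·206 + (-5)·41
So (-5)·41 ≡ 1 (mod 206), i.e. 41^(-1) ≡ -5 ≡ 201 (mod 206).
Check: 41 × 201 = 8241 ≡ 1 (mod 206)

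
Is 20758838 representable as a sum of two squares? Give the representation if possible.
Not possible

Factorization: 20758838 = 2 × 29 × 71^3
By Fermat: n is sum of two squares iff every prime p ≡ 3 (mod 4) appears to even power.
Prime(s) ≡ 3 (mod 4) with odd exponent: [(71, 3)]
Therefore 20758838 cannot be expressed as a² + b².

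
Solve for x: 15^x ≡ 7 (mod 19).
12

Baby-step giant-step with step n = ⌈√19⌉ = 5.
Baby steps 15^j mod 19 (j:value) for j=0..4: 0:1, 1:15, 2:16, 3:12, 4:9.
Giant-step multiplier: 15^(-5) ≡ 15^(18-5) = 15^13 ≡ 10 (mod 19).
Giant steps γ_i = 7·10^i mod 19: γ_0=7, γ_1=13, γ_2=16 (in table at j=2).
x = i·n + j = 2·5 + 2 = 12.
Check: 15^12 ≡ 7 (mod 19).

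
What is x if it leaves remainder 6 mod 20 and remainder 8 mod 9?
26

Using Chinese Remainder Theorem:
M = 20 × 9 = 180
M1 = 9, M2 = 20
y1 = 9^(-1) mod 20 = 9
y2 = 20^(-1) mod 9 = 5
x = (6×9×9 + 8×20×5) mod 180 = 26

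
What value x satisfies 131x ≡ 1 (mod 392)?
3

gcd(131, 392) = 1, so the inverse exists.
Extended Euclidean algorithm on (392, 131):
392 = 2 × 131 + 130  ⟹  130 = (1)·392 + (-2)·131
131 = 1 × 130 + 1  ⟹  1 = (-1)·392 + (3)·131
So (3)·131 ≡ 1 (mod 392), i.e. 131^(-1) ≡ 3 (mod 392).
Check: 131 × 3 = 393 ≡ 1 (mod 392)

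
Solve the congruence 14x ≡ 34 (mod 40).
x ≡ 11 (mod 20)

gcd(14, 40) = 2, which divides 34, so solutions exist.
Divide through by 2: 7x ≡ 17 (mod 20).
Find 7^(-1) mod 20 by the extended Euclidean algorithm:
20 = 2 × 7 + 6  ⟹  6 = (1)·20 + (-2)·7
7 = 1 × 6 + 1  ⟹  1 = (-1)·20 + (3)·7
So (3)·7 ≡ 1 (mod 20), i.e. 7^(-1) ≡ 3 (mod 20).
x ≡ 3 × 17 = 51 ≡ 11 (mod 20).
Check: 14 × 11 = 154 ≡ 34 (mod 40).
x ≡ 11 (mod 20), giving 2 solutions mod 40.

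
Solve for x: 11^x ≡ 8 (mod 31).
24

Baby-step giant-step with step n = ⌈√31⌉ = 6.
Baby steps 11^j mod 31 (j:value) for j=0..5: 0:1, 1:11, 2:28, 3:29, 4:9, 5:6.
Giant-step multiplier: 11^(-6) ≡ 11^(30-6) = 11^24 ≡ 8 (mod 31).
Giant steps γ_i = 8·8^i mod 31: γ_0=8, γ_1=2, γ_2=16, γ_3=4, γ_4=1 (in table at j=0).
x = i·n + j = 4·6 + 0 = 24.
Check: 11^24 ≡ 8 (mod 31).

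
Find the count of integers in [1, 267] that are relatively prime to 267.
176

267 = 3 × 89
φ(n) = n × ∏(1 - 1/p) for each prime p dividing n
φ(267) = 267 × (1 - 1/3) × (1 - 1/89) = 176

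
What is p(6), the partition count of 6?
11

p(n) counts ways to write n as a sum of positive integers (order ignored).
Examples: 6; 5 + 1; 4 + 2; 4 + 1 + 1; 3 + 3; ... (11 total)
p(6) = 11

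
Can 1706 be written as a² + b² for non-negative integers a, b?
5² + 41² (a=5, b=41)

Factorization: 1706 = 2 × 853
By Fermat: n is sum of two squares iff every prime p ≡ 3 (mod 4) appears to even power.
All primes ≡ 3 (mod 4) appear to even power.
Search a = 0, 1, 2, … for 1706 - a² a perfect square: first hit at a = 5: 1706 - 25 = 1681 = 41².
1706 = 5² + 41² = 25 + 1681 ✓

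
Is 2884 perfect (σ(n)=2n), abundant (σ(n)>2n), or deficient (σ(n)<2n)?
abundant

Proper divisors of 2884: sum = 1 + 2 + 4 + 7 + 14 + 28 + 103 + 206 + 412 + 721 + 1442 = 2940
Since 2940 > 2884, 2884 is abundant.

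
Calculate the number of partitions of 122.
2291320912

p(n) counts ways to write n as a sum of positive integers (order ignored).
Euler's pentagonal recurrence: p(k) = p(k-1) + p(k-2) - p(k-5) - p(k-7) + p(k-12) + p(k-15) - ... (offsets j(3j∓1)/2, signs ++--, p(0)=1, p(<0)=0).
DP table for k = 0..121: p(0)=1, p(1)=1, p(2)=2, p(3)=3, p(4)=5, p(5)=7, p(6)=11, p(7)=15, p(8)=22, p(9)=30, p(10)=42, p(11)=56, p(12)=77, p(13)=101, p(14)=135, p(15)=176, p(16)=231, p(17)=297, p(18)=385, p(19)=490, p(20)=627, p(21)=792, p(22)=1002, p(23)=1255, p(24)=1575, p(25)=1958, p(26)=2436, p(27)=3010, p(28)=3718, p(29)=4565, p(30)=5604, p(31)=6842, p(32)=8349, p(33)=10143, p(34)=12310, p(35)=14883, p(36)=17977, p(37)=21637, p(38)=26015, p(39)=31185, p(40)=37338, p(41)=44583, p(42)=53174, p(43)=63261, p(44)=75175, p(45)=89134, p(46)=105558, p(47)=124754, p(48)=147273, p(49)=173525, p(50)=204226, p(51)=239943, p(52)=281589, p(53)=329931, p(54)=386155, p(55)=451276, p(56)=526823, p(57)=614154, p(58)=715220, p(59)=831820, p(60)=966467, p(61)=1121505, p(62)=1300156, p(63)=1505499, p(64)=1741630, p(65)=2012558, p(66)=2323520, p(67)=2679689, p(68)=3087735, p(69)=3554345, p(70)=4087968, p(71)=4697205, p(72)=5392783, p(73)=6185689, p(74)=7089500, p(75)=8118264, p(76)=9289091, p(77)=10619863, p(78)=12132164, p(79)=13848650, p(80)=15796476, p(81)=18004327, p(82)=20506255, p(83)=23338469, p(84)=26543660, p(85)=30167357, p(86)=34262962, p(87)=38887673, p(88)=44108109, p(89)=49995925, p(90)=56634173, p(91)=64112359, p(92)=72533807, p(93)=82010177, p(94)=92669720, p(95)=104651419, p(96)=118114304, p(97)=133230930, p(98)=150198136, p(99)=169229875, p(100)=190569292, p(101)=214481126, p(102)=241265379, p(103)=271248950, p(104)=304801365, p(105)=342325709, p(106)=384276336, p(107)=431149389, p(108)=483502844, p(109)=541946240, p(110)=607163746, p(111)=679903203, p(112)=761002156, p(113)=851376628, p(114)=952050665, p(115)=1064144451, p(116)=1188908248, p(117)=1327710076, p(118)=1482074143, p(119)=1653668665, p(120)=1844349560, p(121)=2056148051.
Final step: p(122) = p(121) + p(120) - p(117) - p(115) + p(110) + p(107) - p(100) - p(96) + p(87) + p(82) - p(71) - p(65) + p(52) + p(45) - p(30) - p(22) + p(5)
= 2056148051 + 1844349560 - 1327710076 - 1064144451 + 607163746 + 431149389 - 190569292 - 118114304 + 38887673 + 20506255 - 4697205 - 2012558 + 281589 + 89134 - 5604 - 1002 + 7
= 2291320912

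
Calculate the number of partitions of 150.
40853235313

p(n) counts ways to write n as a sum of positive integers (order ignored).
Euler's pentagonal recurrence: p(k) = p(k-1) + p(k-2) - p(k-5) - p(k-7) + p(k-12) + p(k-15) - ... (offsets j(3j∓1)/2, signs ++--, p(0)=1, p(<0)=0).
DP table for k = 0..149: p(0)=1, p(1)=1, p(2)=2, p(3)=3, p(4)=5, p(5)=7, p(6)=11, p(7)=15, p(8)=22, p(9)=30, p(10)=42, p(11)=56, p(12)=77, p(13)=101, p(14)=135, p(15)=176, p(16)=231, p(17)=297, p(18)=385, p(19)=490, p(20)=627, p(21)=792, p(22)=1002, p(23)=1255, p(24)=1575, p(25)=1958, p(26)=2436, p(27)=3010, p(28)=3718, p(29)=4565, p(30)=5604, p(31)=6842, p(32)=8349, p(33)=10143, p(34)=12310, p(35)=14883, p(36)=17977, p(37)=21637, p(38)=26015, p(39)=31185, p(40)=37338, p(41)=44583, p(42)=53174, p(43)=63261, p(44)=75175, p(45)=89134, p(46)=105558, p(47)=124754, p(48)=147273, p(49)=173525, p(50)=204226, p(51)=239943, p(52)=281589, p(53)=329931, p(54)=386155, p(55)=451276, p(56)=526823, p(57)=614154, p(58)=715220, p(59)=831820, p(60)=966467, p(61)=1121505, p(62)=1300156, p(63)=1505499, p(64)=1741630, p(65)=2012558, p(66)=2323520, p(67)=2679689, p(68)=3087735, p(69)=3554345, p(70)=4087968, p(71)=4697205, p(72)=5392783, p(73)=6185689, p(74)=7089500, p(75)=8118264, p(76)=9289091, p(77)=10619863, p(78)=12132164, p(79)=13848650, p(80)=15796476, p(81)=18004327, p(82)=20506255, p(83)=23338469, p(84)=26543660, p(85)=30167357, p(86)=34262962, p(87)=38887673, p(88)=44108109, p(89)=49995925, p(90)=56634173, p(91)=64112359, p(92)=72533807, p(93)=82010177, p(94)=92669720, p(95)=104651419, p(96)=118114304, p(97)=133230930, p(98)=150198136, p(99)=169229875, p(100)=190569292, p(101)=214481126, p(102)=241265379, p(103)=271248950, p(104)=304801365, p(105)=342325709, p(106)=384276336, p(107)=431149389, p(108)=483502844, p(109)=541946240, p(110)=607163746, p(111)=679903203, p(112)=761002156, p(113)=851376628, p(114)=952050665, p(115)=1064144451, p(116)=1188908248, p(117)=1327710076, p(118)=1482074143, p(119)=1653668665, p(120)=1844349560, p(121)=2056148051, p(122)=2291320912, p(123)=2552338241, p(124)=2841940500, p(125)=3163127352, p(126)=3519222692, p(127)=3913864295, p(128)=4351078600, p(129)=4835271870, p(130)=5371315400, p(131)=5964539504, p(132)=6620830889, p(133)=7346629512, p(134)=8149040695, p(135)=9035836076, p(136)=10015581680, p(137)=11097645016, p(138)=12292341831, p(139)=13610949895, p(140)=15065878135, p(141)=16670689208, p(142)=18440293320, p(143)=20390982757, p(144)=22540654445, p(145)=24908858009, p(146)=27517052599, p(147)=30388671978, p(148)=33549419497, p(149)=37027355200.
Final step: p(150) = p(149) + p(148) - p(145) - p(143) + p(138) + p(135) - p(128) - p(124) + p(115) + p(110) - p(99) - p(93) + p(80) + p(73) - p(58) - p(50) + p(33) + p(24) - p(5)
= 37027355200 + 33549419497 - 24908858009 - 20390982757 + 12292341831 + 9035836076 - 4351078600 - 2841940500 + 1064144451 + 607163746 - 169229875 - 82010177 + 15796476 + 6185689 - 715220 - 204226 + 10143 + 1575 - 7
= 40853235313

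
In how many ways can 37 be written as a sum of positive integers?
21637

p(n) counts ways to write n as a sum of positive integers (order ignored).
Euler's pentagonal recurrence: p(k) = p(k-1) + p(k-2) - p(k-5) - p(k-7) + p(k-12) + p(k-15) - ... (offsets j(3j∓1)/2, signs ++--, p(0)=1, p(<0)=0).
DP table for k = 0..36: p(0)=1, p(1)=1, p(2)=2, p(3)=3, p(4)=5, p(5)=7, p(6)=11, p(7)=15, p(8)=22, p(9)=30, p(10)=42, p(11)=56, p(12)=77, p(13)=101, p(14)=135, p(15)=176, p(16)=231, p(17)=297, p(18)=385, p(19)=490, p(20)=627, p(21)=792, p(22)=1002, p(23)=1255, p(24)=1575, p(25)=1958, p(26)=2436, p(27)=3010, p(28)=3718, p(29)=4565, p(30)=5604, p(31)=6842, p(32)=8349, p(33)=10143, p(34)=12310, p(35)=14883, p(36)=17977.
Final step: p(37) = p(36) + p(35) - p(32) - p(30) + p(25) + p(22) - p(15) - p(11) + p(2)
= 17977 + 14883 - 8349 - 5604 + 1958 + 1002 - 176 - 56 + 2
= 21637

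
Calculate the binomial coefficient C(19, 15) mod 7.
5

Using Lucas' theorem:
Write n=19 and k=15 in base 7:
n in base 7: [2, 5]
k in base 7: [2, 1]
C(19,15) mod 7 = ∏ C(n_i, k_i) mod 7
Digit binomials (mod 7): C(2,2) = 1; C(5,1) = 5
Product: 1 × 5 = 5 ≡ 5 (mod 7)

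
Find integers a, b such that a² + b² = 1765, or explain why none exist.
1² + 42² (a=1, b=42)

Factorization: 1765 = 5 × 353
By Fermat: n is sum of two squares iff every prime p ≡ 3 (mod 4) appears to even power.
All primes ≡ 3 (mod 4) appear to even power.
Search a = 0, 1, 2, … for 1765 - a² a perfect square: first hit at a = 1: 1765 - 1 = 1764 = 42².
1765 = 1² + 42² = 1 + 1764 ✓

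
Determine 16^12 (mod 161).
85

Repeated squaring. Binary of 12 = 1100.
16^1 ≡ 16 (mod 161); 16^2 ≡ 95 (mod 161); 16^4 ≡ 9 (mod 161); 16^8 ≡ 81 (mod 161)
16^12 = 16^4 × 16^8 ≡ 85 (mod 161)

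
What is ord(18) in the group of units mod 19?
2

19 is prime, so ord(18) divides φ(19) = 18.
Divisors of 18: 1, 2, 3, 6, 9, 18.
Repeated squaring: 18^1 ≡ 18, 18^2 ≡ 1, 18^4 ≡ 1, 18^8 ≡ 1, 18^16 ≡ 1 (mod 19).
Test 18^d mod 19 for each divisor d in increasing order:
18^1 ≡ 18
18^2 ≡ 1  ← first divisor giving 1
The order is 2.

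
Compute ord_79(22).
13

79 is prime, so ord(22) divides φ(79) = 78.
Divisors of 78: 1, 2, 3, 6, 13, 26, 39, 78.
Repeated squaring: 22^1 ≡ 22, 22^2 ≡ 10, 22^4 ≡ 21, 22^8 ≡ 46, 22^16 ≡ 62, 22^32 ≡ 52, 22^64 ≡ 18 (mod 79).
Test 22^d mod 79 for each divisor d in increasing order:
22^1 ≡ 22
22^2 ≡ 10
22^3 = 22^2·22^1 ≡ 62
22^6 = 22^4·22^2 ≡ 52
22^13 = 22^8·22^4·22^1 ≡ 1  ← first divisor giving 1
The order is 13.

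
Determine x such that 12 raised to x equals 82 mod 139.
81

Baby-step giant-step with step n = ⌈√139⌉ = 12.
Baby steps 12^j mod 139 (j:value) for j=0..11: 0:1, 1:12, 2:5, 3:60, 4:25, 5:22, 6:125, 7:110, 8:69, 9:133, 10:67, 11:109.
Giant-step multiplier: 12^(-12) ≡ 12^(138-12) = 12^126 ≡ 100 (mod 139).
Giant steps γ_i = 82·100^i mod 139: γ_0=82, γ_1=138, γ_2=39, γ_3=8, γ_4=105, γ_5=75, γ_6=133 (in table at j=9).
x = i·n + j = 6·12 + 9 = 81.
Check: 12^81 ≡ 82 (mod 139).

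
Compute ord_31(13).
30

31 is prime, so ord(13) divides φ(31) = 30.
Divisors of 30: 1, 2, 3, 5, 6, 10, 15, 30.
Repeated squaring: 13^1 ≡ 13, 13^2 ≡ 14, 13^4 ≡ 10, 13^8 ≡ 7, 13^16 ≡ 18 (mod 31).
Test 13^d mod 31 for each divisor d in increasing order:
13^1 ≡ 13
13^2 ≡ 14
13^3 = 13^2·13^1 ≡ 27
13^5 = 13^4·13^1 ≡ 6
13^6 = 13^4·13^2 ≡ 16
13^10 = 13^8·13^2 ≡ 5
13^15 = 13^8·13^4·13^2·13^1 ≡ 30
13^30 = 13^16·13^8·13^4·13^2 ≡ 1  ← first divisor giving 1
The order is 30.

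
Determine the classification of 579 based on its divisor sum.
deficient

Proper divisors of 579: sum = 1 + 3 + 193 = 197
Since 197 < 579, 579 is deficient.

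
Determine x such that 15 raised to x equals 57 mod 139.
66

Baby-step giant-step with step n = ⌈√139⌉ = 12.
Baby steps 15^j mod 139 (j:value) for j=0..11: 0:1, 1:15, 2:86, 3:39, 4:29, 5:18, 6:131, 7:19, 8:7, 9:105, 10:46, 11:134.
Giant-step multiplier: 15^(-12) ≡ 15^(138-12) = 15^126 ≡ 63 (mod 139).
Giant steps γ_i = 57·63^i mod 139: γ_0=57, γ_1=116, γ_2=80, γ_3=36, γ_4=44, γ_5=131 (in table at j=6).
x = i·n + j = 5·12 + 6 = 66.
Check: 15^66 ≡ 57 (mod 139).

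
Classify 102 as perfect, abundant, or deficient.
abundant

Proper divisors of 102: sum = 1 + 2 + 3 + 6 + 17 + 34 + 51 = 114
Since 114 > 102, 102 is abundant.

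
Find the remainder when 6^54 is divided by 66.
42

Repeated squaring. Binary of 54 = 110110.
6^1 ≡ 6 (mod 66); 6^2 ≡ 36 (mod 66); 6^4 ≡ 42 (mod 66); 6^8 ≡ 48 (mod 66); 6^16 ≡ 60 (mod 66); 6^32 ≡ 36 (mod 66)
6^54 = 6^2 × 6^4 × 6^16 × 6^32 ≡ 42 (mod 66)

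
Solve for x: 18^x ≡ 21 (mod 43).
36

Baby-step giant-step with step n = ⌈√43⌉ = 7.
Baby steps 18^j mod 43 (j:value) for j=0..6: 0:1, 1:18, 2:23, 3:27, 4:13, 5:19, 6:41.
Giant-step multiplier: 18^(-7) ≡ 18^(42-7) = 18^35 ≡ 37 (mod 43).
Giant steps γ_i = 21·37^i mod 43: γ_0=21, γ_1=3, γ_2=25, γ_3=22, γ_4=40, γ_5=18 (in table at j=1).
x = i·n + j = 5·7 + 1 = 36.
Check: 18^36 ≡ 21 (mod 43).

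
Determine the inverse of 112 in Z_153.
97

gcd(112, 153) = 1, so the inverse exists.
Extended Euclidean algorithm on (153, 112):
153 = 1 × 112 + 41  ⟹  41 = (1)·153 + (-1)·112
112 = 2 × 41 + 30  ⟹  30 = (-2)·153 + (3)·112
41 = 1 × 30 + 11  ⟹  11 = (3)·153 + (-4)·112
30 = 2 × 11 + 8  ⟹  8 = (-8)·153 + (11)·112
11 = 1 × 8 + 3  ⟹  3 = (11)·153 + (-15)·112
8 = 2 × 3 + 2  ⟹  2 = (-30)·153 + (41)·112
3 = 1 × 2 + 1  ⟹  1 = (41)·153 + (-56)·112
So (-56)·112 ≡ 1 (mod 153), i.e. 112^(-1) ≡ -56 ≡ 97 (mod 153).
Check: 112 × 97 = 10864 ≡ 1 (mod 153)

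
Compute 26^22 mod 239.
170

Repeated squaring. Binary of 22 = 10110.
26^1 ≡ 26 (mod 239); 26^2 ≡ 198 (mod 239); 26^4 ≡ 8 (mod 239); 26^8 ≡ 64 (mod 239); 26^16 ≡ 33 (mod 239)
26^22 = 26^2 × 26^4 × 26^16 ≡ 170 (mod 239)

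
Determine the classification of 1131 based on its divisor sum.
deficient

Proper divisors of 1131: sum = 1 + 3 + 13 + 29 + 39 + 87 + 377 = 549
Since 549 < 1131, 1131 is deficient.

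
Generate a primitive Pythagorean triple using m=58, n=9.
(3283, 1044, 3445)

Euclid's formula: a = m² - n², b = 2mn, c = m² + n²
m = 58, n = 9
a = 58² - 9² = 3364 - 81 = 3283
b = 2 × 58 × 9 = 1044
c = 58² + 9² = 3364 + 81 = 3445
Verification: 3283² + 1044² = 10778089 + 1089936 = 11868025 = 3445² ✓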